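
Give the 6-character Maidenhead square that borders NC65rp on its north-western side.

NC65qq

Longitude subsquare r = 17; −1 → 16 = q.
Latitude subsquare p = 15; +1 → 16 = q.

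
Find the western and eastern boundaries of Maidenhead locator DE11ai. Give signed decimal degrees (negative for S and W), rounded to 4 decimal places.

-118.0000, -117.9167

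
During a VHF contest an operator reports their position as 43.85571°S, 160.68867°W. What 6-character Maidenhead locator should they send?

AE96pd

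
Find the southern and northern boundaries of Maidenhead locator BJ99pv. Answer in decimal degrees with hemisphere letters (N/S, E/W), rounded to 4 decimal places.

Field B=1, J=9: +1·20° lon, +9·10° lat → SW at lon -160°, lat 0°.
Square 9, 9: +9·2° lon, +9·1° lat → SW at lon -142°, lat 9°.
Subsquare p=15, v=21: +15·0.0833333° lon, +21·0.0416667° lat → SW at lon -140.75°, lat 9.875°.
Cell spans 0.0833333° lon × 0.0416667° lat.
south 9.8750° N, north 9.9167° N.

9.8750° N, 9.9167° N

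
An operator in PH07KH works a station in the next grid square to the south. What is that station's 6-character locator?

PH07kg

Latitude subsquare h = 7; −1 → 6 = g.
The longitude characters are unchanged.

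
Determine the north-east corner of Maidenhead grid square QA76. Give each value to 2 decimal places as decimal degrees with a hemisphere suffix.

Field Q=16, A=0: +16·20° lon, +0·10° lat → SW at lon 140°, lat -90°.
Square 7, 6: +7·2° lon, +6·1° lat → SW at lon 154°, lat -84°.
Cell spans 2° lon × 1° lat. NE corner is SW corner plus one full cell.
latitude 83.00° S, longitude 156.00° E.

83.00° S, 156.00° E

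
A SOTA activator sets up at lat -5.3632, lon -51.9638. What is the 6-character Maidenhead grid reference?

GI44ap

Add 180° to longitude and 90° to latitude: 128.0362, 84.6368.
Field (20°×10°, letters A–R): lon ⌊128.0362/20⌋ = 6 → G; lat ⌊84.6368/10⌋ = 8 → I.
Square (2°×1°, digits 0–9): lon ⌊8.0362/2⌋ = 4; lat ⌊4.6368/1⌋ = 4.
Subsquare (5′×2.5′, letters a–x): lon ⌊0.0362/0.0833333⌋ = 0 → a; lat ⌊0.6368/0.0416667⌋ = 15 → p.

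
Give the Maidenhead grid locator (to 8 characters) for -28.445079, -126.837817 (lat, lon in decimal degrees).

CG61nn93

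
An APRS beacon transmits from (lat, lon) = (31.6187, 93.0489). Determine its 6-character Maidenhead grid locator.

NM61mo

Shift to the Maidenhead origin (180°W, 90°S): lon 273.0489, lat 121.6187.
Field: lon ⌊273.0489/20⌋ = 13 → N; lat ⌊121.6187/10⌋ = 12 → M.
Square: lon ⌊13.0489/2⌋ = 6; lat ⌊1.6187/1⌋ = 1.
Subsquare: lon ⌊1.0489/0.0833333⌋ = 12 → m; lat ⌊0.6187/0.0416667⌋ = 14 → o.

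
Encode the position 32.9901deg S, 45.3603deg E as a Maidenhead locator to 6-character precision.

LF27qa

Add 180° to longitude and 90° to latitude: 225.3603, 57.0099.
Field (20°×10°, letters A–R): lon ⌊225.3603/20⌋ = 11 → L; lat ⌊57.0099/10⌋ = 5 → F.
Square (2°×1°, digits 0–9): lon ⌊5.3603/2⌋ = 2; lat ⌊7.0099/1⌋ = 7.
Subsquare (5′×2.5′, letters a–x): lon ⌊1.3603/0.0833333⌋ = 16 → q; lat ⌊0.0099/0.0416667⌋ = 0 → a.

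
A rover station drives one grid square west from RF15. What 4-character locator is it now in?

RF05

Longitude square 1; −1 → 0.
The latitude characters are unchanged.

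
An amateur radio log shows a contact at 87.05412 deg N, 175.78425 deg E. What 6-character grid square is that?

RR77vb

Add 180° to longitude and 90° to latitude: 355.7842, 177.0541.
Field: 355.7842/20 → 17 → R, 177.0541/10 → 17 → R; chars RR.
Square: 15.7842/2 → 7, 7.0541/1 → 7; chars 77.
Subsquare: 1.7842/0.0833333 → 21 → v, 0.0541/0.0416667 → 1 → b; chars vb.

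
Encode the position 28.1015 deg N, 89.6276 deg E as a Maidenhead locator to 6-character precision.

Shift to the Maidenhead origin (180°W, 90°S): lon 269.6276, lat 118.1015.
Field: 269.6276/20 → 13 → N, 118.1015/10 → 11 → L; chars NL.
Square: 9.6276/2 → 4, 8.1015/1 → 8; chars 48.
Subsquare: 1.6276/0.0833333 → 19 → t, 0.1015/0.0416667 → 2 → c; chars tc.

NL48tc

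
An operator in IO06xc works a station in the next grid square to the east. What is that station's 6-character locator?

Longitude subsquare x = 23; +1 → 24, wraps to 0 = a, carry into square.
Longitude square 0; +1 → 1.
The latitude characters are unchanged.

IO16ac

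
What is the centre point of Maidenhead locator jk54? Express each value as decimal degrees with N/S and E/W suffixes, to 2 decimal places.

14.50° N, 11.00° E

Field J=9, K=10: +9·20° lon, +10·10° lat → SW at lon 0°, lat 10°.
Square 5, 4: +5·2° lon, +4·1° lat → SW at lon 10°, lat 14°.
Cell spans 2° lon × 1° lat. Centre is SW corner plus half of each.
latitude 14.50° N, longitude 11.00° E.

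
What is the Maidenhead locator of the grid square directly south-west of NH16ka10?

NH15kx09

Longitude extended square 1; −1 → 0.
Latitude extended square 0; −1 → -1, wraps to 9, carry into subsquare.
Latitude subsquare a = 0; −1 → -1, wraps to 23 = x, carry into square.
Latitude square 6; −1 → 5.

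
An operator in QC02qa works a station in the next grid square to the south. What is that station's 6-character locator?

QC01qx

Latitude subsquare a = 0; −1 → -1, wraps to 23 = x, carry into square.
Latitude square 2; −1 → 1.
The longitude characters are unchanged.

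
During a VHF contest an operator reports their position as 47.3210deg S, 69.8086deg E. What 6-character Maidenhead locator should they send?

ME42vq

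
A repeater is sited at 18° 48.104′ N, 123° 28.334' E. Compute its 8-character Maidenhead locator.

PK18rt62

Add 180° to longitude and 90° to latitude: 303.47223, 108.80173.
Field: 303.47223/20 → 15 → P, 108.80173/10 → 10 → K; chars PK.
Square: 3.47223/2 → 1, 8.80173/1 → 8; chars 18.
Subsquare: 1.47223/0.0833333 → 17 → r, 0.80173/0.0416667 → 19 → t; chars rt.
Extended square: 0.05557/0.00833333 → 6, 0.01007/0.00416667 → 2; chars 62.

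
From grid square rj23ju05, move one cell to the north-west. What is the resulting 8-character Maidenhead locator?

Longitude extended square 0; −1 → -1, wraps to 9, carry into subsquare.
Longitude subsquare j = 9; −1 → 8 = i.
Latitude extended square 5; +1 → 6.

RJ23iu96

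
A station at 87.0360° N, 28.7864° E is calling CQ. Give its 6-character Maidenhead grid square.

Add 180° to longitude and 90° to latitude: 208.7864, 177.0360.
Field: 208.7864/20 → 10 → K, 177.0360/10 → 17 → R; chars KR.
Square: 8.7864/2 → 4, 7.0360/1 → 7; chars 47.
Subsquare: 0.7864/0.0833333 → 9 → j, 0.0360/0.0416667 → 0 → a; chars ja.

KR47ja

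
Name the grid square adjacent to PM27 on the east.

PM37

Longitude square 2; +1 → 3.
The latitude characters are unchanged.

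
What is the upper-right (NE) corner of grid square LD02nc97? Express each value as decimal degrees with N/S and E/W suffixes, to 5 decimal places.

57.88333° S, 41.16667° E

Field L=11, D=3: +11·20° lon, +3·10° lat → SW at lon 40°, lat -60°.
Square 0, 2: +0·2° lon, +2·1° lat → SW at lon 40°, lat -58°.
Subsquare n=13, c=2: +13·0.0833333° lon, +2·0.0416667° lat → SW at lon 41.0833°, lat -57.9167°.
Extended square 9, 7: +9·0.00833333° lon, +7·0.00416667° lat → SW at lon 41.1583°, lat -57.8875°.
Cell spans 0.00833333° lon × 0.00416667° lat. NE corner is SW corner plus one full cell.
latitude 57.88333° S, longitude 41.16667° E.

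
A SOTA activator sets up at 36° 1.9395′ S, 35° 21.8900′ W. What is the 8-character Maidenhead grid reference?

HF23hx62

Offset from 180°W / 90°S: lon 144.63517°, lat 53.96767°.
Field (20°×10°, letters A–R): 144.63517/20 → 7 → H, 53.96767/10 → 5 → F; chars HF.
Square (2°×1°, digits 0–9): 4.63517/2 → 2, 3.96767/1 → 3; chars 23.
Subsquare (5′×2.5′, letters a–x): 0.63517/0.0833333 → 7 → h, 0.96767/0.0416667 → 23 → x; chars hx.
Extended square (30″×15″, digits 0–9): 0.05183/0.00833333 → 6, 0.00934/0.00416667 → 2; chars 62.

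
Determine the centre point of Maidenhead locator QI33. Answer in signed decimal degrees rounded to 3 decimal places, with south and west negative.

-6.500, 147.000

Field Q=16, I=8: +16·20° lon, +8·10° lat → SW at lon 140°, lat -10°.
Square 3, 3: +3·2° lon, +3·1° lat → SW at lon 146°, lat -7°.
Cell spans 2° lon × 1° lat. Centre is SW corner plus half of each.
latitude -6.500, longitude 147.000.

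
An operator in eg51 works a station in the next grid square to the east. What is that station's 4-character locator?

Longitude square 5; +1 → 6.
The latitude characters are unchanged.

EG61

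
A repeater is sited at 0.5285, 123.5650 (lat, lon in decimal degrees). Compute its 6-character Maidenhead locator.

Add 180° to longitude and 90° to latitude: 303.5650, 90.5285.
Field: 303.5650/20 → 15 → P, 90.5285/10 → 9 → J; chars PJ.
Square: 3.5650/2 → 1, 0.5285/1 → 0; chars 10.
Subsquare: 1.5650/0.0833333 → 18 → s, 0.5285/0.0416667 → 12 → m; chars sm.

PJ10sm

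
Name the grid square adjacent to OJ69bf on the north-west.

OJ69ag

Longitude subsquare b = 1; −1 → 0 = a.
Latitude subsquare f = 5; +1 → 6 = g.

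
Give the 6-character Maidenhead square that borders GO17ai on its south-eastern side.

Longitude subsquare a = 0; +1 → 1 = b.
Latitude subsquare i = 8; −1 → 7 = h.

GO17bh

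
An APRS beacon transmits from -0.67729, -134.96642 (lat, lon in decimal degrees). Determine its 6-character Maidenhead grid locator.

CI29mh

Offset from 180°W / 90°S: lon 45.0336°, lat 89.3227°.
Field: lon ⌊45.0336/20⌋ = 2 → C; lat ⌊89.3227/10⌋ = 8 → I.
Square: lon ⌊5.0336/2⌋ = 2; lat ⌊9.3227/1⌋ = 9.
Subsquare: lon ⌊1.0336/0.0833333⌋ = 12 → m; lat ⌊0.3227/0.0416667⌋ = 7 → h.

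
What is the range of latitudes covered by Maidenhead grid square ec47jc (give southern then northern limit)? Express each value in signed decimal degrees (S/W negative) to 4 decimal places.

-62.9167, -62.8750

Field E=4, C=2: +4·20° lon, +2·10° lat → SW at lon -100°, lat -70°.
Square 4, 7: +4·2° lon, +7·1° lat → SW at lon -92°, lat -63°.
Subsquare j=9, c=2: +9·0.0833333° lon, +2·0.0416667° lat → SW at lon -91.25°, lat -62.9167°.
Cell spans 0.0833333° lon × 0.0416667° lat.
south -62.9167, north -62.8750.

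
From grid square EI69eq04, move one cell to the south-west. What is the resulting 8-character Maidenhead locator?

EI69dq93

Longitude extended square 0; −1 → -1, wraps to 9, carry into subsquare.
Longitude subsquare e = 4; −1 → 3 = d.
Latitude extended square 4; −1 → 3.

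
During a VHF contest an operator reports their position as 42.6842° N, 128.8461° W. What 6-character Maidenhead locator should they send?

CN52nq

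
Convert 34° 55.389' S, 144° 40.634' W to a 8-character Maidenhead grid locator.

Shift to the Maidenhead origin (180°W, 90°S): lon 35.32277, lat 55.07685.
Field: 35.32277/20 → 1 → B, 55.07685/10 → 5 → F; chars BF.
Square: 15.32277/2 → 7, 5.07685/1 → 5; chars 75.
Subsquare: 1.32277/0.0833333 → 15 → p, 0.07685/0.0416667 → 1 → b; chars pb.
Extended square: 0.07277/0.00833333 → 8, 0.03518/0.00416667 → 8; chars 88.

BF75pb88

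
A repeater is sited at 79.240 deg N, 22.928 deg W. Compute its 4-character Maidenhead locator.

HQ89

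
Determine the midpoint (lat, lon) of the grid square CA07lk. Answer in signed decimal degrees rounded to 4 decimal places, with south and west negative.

-82.5625, -139.0417

Field C=2, A=0: +2·20° lon, +0·10° lat → SW at lon -140°, lat -90°.
Square 0, 7: +0·2° lon, +7·1° lat → SW at lon -140°, lat -83°.
Subsquare l=11, k=10: +11·0.0833333° lon, +10·0.0416667° lat → SW at lon -139.083°, lat -82.5833°.
Cell spans 0.0833333° lon × 0.0416667° lat. Centre is SW corner plus half of each.
latitude -82.5625, longitude -139.0417.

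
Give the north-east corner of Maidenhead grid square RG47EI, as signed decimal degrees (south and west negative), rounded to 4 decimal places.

-22.6250, 168.4167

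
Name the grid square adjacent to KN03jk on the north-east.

Longitude subsquare j = 9; +1 → 10 = k.
Latitude subsquare k = 10; +1 → 11 = l.

KN03kl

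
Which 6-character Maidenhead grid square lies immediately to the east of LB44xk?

LB54ak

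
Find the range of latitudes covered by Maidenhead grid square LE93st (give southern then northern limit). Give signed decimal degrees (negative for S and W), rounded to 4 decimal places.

-46.2083, -46.1667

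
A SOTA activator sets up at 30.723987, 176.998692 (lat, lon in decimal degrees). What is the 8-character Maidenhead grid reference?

Offset from 180°W / 90°S: lon 356.99869°, lat 120.72399°.
Field: 356.99869/20 → 17 → R, 120.72399/10 → 12 → M; chars RM.
Square: 16.99869/2 → 8, 0.72399/1 → 0; chars 80.
Subsquare: 0.99869/0.0833333 → 11 → l, 0.72399/0.0416667 → 17 → r; chars lr.
Extended square: 0.08203/0.00833333 → 9, 0.01565/0.00416667 → 3; chars 93.

RM80lr93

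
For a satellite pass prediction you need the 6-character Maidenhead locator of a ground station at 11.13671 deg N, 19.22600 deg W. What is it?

Offset from 180°W / 90°S: lon 160.7740°, lat 101.1367°.
Field (20°×10°, letters A–R): lon ⌊160.7740/20⌋ = 8 → I; lat ⌊101.1367/10⌋ = 10 → K.
Square (2°×1°, digits 0–9): lon ⌊0.7740/2⌋ = 0; lat ⌊1.1367/1⌋ = 1.
Subsquare (5′×2.5′, letters a–x): lon ⌊0.7740/0.0833333⌋ = 9 → j; lat ⌊0.1367/0.0416667⌋ = 3 → d.

IK01jd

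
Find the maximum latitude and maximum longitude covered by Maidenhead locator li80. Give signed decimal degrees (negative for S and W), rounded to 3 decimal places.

-9.000, 58.000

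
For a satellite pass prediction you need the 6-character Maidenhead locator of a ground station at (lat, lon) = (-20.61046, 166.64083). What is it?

RG39hj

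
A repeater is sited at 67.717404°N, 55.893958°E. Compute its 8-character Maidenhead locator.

LP77wr72

Shift to the Maidenhead origin (180°W, 90°S): lon 235.89396, lat 157.71740.
Field: 235.89396/20 → 11 → L, 157.71740/10 → 15 → P; chars LP.
Square: 15.89396/2 → 7, 7.71740/1 → 7; chars 77.
Subsquare: 1.89396/0.0833333 → 22 → w, 0.71740/0.0416667 → 17 → r; chars wr.
Extended square: 0.06062/0.00833333 → 7, 0.00907/0.00416667 → 2; chars 72.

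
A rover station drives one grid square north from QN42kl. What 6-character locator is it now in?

QN42km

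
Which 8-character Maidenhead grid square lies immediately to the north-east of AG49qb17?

AG49qb28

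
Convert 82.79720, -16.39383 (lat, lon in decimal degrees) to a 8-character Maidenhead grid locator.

IR12tt21

Shift to the Maidenhead origin (180°W, 90°S): lon 163.60617, lat 172.79720.
Field: 163.60617/20 → 8 → I, 172.79720/10 → 17 → R; chars IR.
Square: 3.60617/2 → 1, 2.79720/1 → 2; chars 12.
Subsquare: 1.60617/0.0833333 → 19 → t, 0.79720/0.0416667 → 19 → t; chars tt.
Extended square: 0.02284/0.00833333 → 2, 0.00553/0.00416667 → 1; chars 21.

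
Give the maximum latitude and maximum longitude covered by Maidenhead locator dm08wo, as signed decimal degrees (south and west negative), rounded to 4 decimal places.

38.6250, -118.0833

Field D=3, M=12: +3·20° lon, +12·10° lat → SW at lon -120°, lat 30°.
Square 0, 8: +0·2° lon, +8·1° lat → SW at lon -120°, lat 38°.
Subsquare w=22, o=14: +22·0.0833333° lon, +14·0.0416667° lat → SW at lon -118.167°, lat 38.5833°.
Cell spans 0.0833333° lon × 0.0416667° lat. NE corner is SW corner plus one full cell.
latitude 38.6250, longitude -118.0833.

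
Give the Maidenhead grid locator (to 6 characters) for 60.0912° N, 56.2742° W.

GP10uc

Add 180° to longitude and 90° to latitude: 123.7258, 150.0912.
Field: 123.7258/20 → 6 → G, 150.0912/10 → 15 → P; chars GP.
Square: 3.7258/2 → 1, 0.0912/1 → 0; chars 10.
Subsquare: 1.7258/0.0833333 → 20 → u, 0.0912/0.0416667 → 2 → c; chars uc.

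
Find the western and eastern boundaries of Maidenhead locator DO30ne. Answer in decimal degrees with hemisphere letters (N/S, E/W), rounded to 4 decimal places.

112.9167° W, 112.8333° W

Field D=3, O=14: +3·20° lon, +14·10° lat → SW at lon -120°, lat 50°.
Square 3, 0: +3·2° lon, +0·1° lat → SW at lon -114°, lat 50°.
Subsquare n=13, e=4: +13·0.0833333° lon, +4·0.0416667° lat → SW at lon -112.917°, lat 50.1667°.
Cell spans 0.0833333° lon × 0.0416667° lat.
west 112.9167° W, east 112.8333° W.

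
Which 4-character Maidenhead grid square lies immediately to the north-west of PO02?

Longitude square 0; −1 → -1, wraps to 9, carry into field.
Longitude field P = 15; −1 → 14 = O.
Latitude square 2; +1 → 3.

OO93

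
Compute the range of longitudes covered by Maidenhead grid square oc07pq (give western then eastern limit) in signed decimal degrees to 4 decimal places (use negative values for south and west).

101.2500, 101.3333

Field O=14, C=2: +14·20° lon, +2·10° lat → SW at lon 100°, lat -70°.
Square 0, 7: +0·2° lon, +7·1° lat → SW at lon 100°, lat -63°.
Subsquare p=15, q=16: +15·0.0833333° lon, +16·0.0416667° lat → SW at lon 101.25°, lat -62.3333°.
Cell spans 0.0833333° lon × 0.0416667° lat.
west 101.2500, east 101.3333.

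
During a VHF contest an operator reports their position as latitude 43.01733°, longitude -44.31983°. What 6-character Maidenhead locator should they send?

GN73ua

Add 180° to longitude and 90° to latitude: 135.6802, 133.0173.
Field (20°×10°, letters A–R): lon ⌊135.6802/20⌋ = 6 → G; lat ⌊133.0173/10⌋ = 13 → N.
Square (2°×1°, digits 0–9): lon ⌊15.6802/2⌋ = 7; lat ⌊3.0173/1⌋ = 3.
Subsquare (5′×2.5′, letters a–x): lon ⌊1.6802/0.0833333⌋ = 20 → u; lat ⌊0.0173/0.0416667⌋ = 0 → a.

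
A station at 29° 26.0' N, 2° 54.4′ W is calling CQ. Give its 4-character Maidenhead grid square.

Offset from 180°W / 90°S: lon 177.09°, lat 119.43°.
Field: lon ⌊177.09/20⌋ = 8 → I; lat ⌊119.43/10⌋ = 11 → L.
Square: lon ⌊17.09/2⌋ = 8; lat ⌊9.43/1⌋ = 9.

IL89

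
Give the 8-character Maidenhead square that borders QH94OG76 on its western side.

QH94og66

Longitude extended square 7; −1 → 6.
The latitude characters are unchanged.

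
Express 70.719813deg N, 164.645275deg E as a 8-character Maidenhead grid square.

Offset from 180°W / 90°S: lon 344.64527°, lat 160.71981°.
Field (20°×10°, letters A–R): 344.64527/20 → 17 → R, 160.71981/10 → 16 → Q; chars RQ.
Square (2°×1°, digits 0–9): 4.64527/2 → 2, 0.71981/1 → 0; chars 20.
Subsquare (5′×2.5′, letters a–x): 0.64527/0.0833333 → 7 → h, 0.71981/0.0416667 → 17 → r; chars hr.
Extended square (30″×15″, digits 0–9): 0.06194/0.00833333 → 7, 0.01148/0.00416667 → 2; chars 72.

RQ20hr72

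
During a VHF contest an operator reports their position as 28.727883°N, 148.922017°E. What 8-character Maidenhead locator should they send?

Add 180° to longitude and 90° to latitude: 328.92202, 118.72788.
Field (20°×10°, letters A–R): lon ⌊328.92202/20⌋ = 16 → Q; lat ⌊118.72788/10⌋ = 11 → L.
Square (2°×1°, digits 0–9): lon ⌊8.92202/2⌋ = 4; lat ⌊8.72788/1⌋ = 8.
Subsquare (5′×2.5′, letters a–x): lon ⌊0.92202/0.0833333⌋ = 11 → l; lat ⌊0.72788/0.0416667⌋ = 17 → r.
Extended square (30″×15″, digits 0–9): lon ⌊0.00535/0.00833333⌋ = 0; lat ⌊0.01955/0.00416667⌋ = 4.

QL48lr04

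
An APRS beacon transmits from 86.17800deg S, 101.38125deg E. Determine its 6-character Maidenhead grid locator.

OA03qt

Offset from 180°W / 90°S: lon 281.3813°, lat 3.8220°.
Field: 281.3813/20 → 14 → O, 3.8220/10 → 0 → A; chars OA.
Square: 1.3813/2 → 0, 3.8220/1 → 3; chars 03.
Subsquare: 1.3813/0.0833333 → 16 → q, 0.8220/0.0416667 → 19 → t; chars qt.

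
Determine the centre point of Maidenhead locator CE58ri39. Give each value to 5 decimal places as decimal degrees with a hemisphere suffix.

41.62708° S, 128.55417° W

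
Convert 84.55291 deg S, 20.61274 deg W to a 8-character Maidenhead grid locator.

Offset from 180°W / 90°S: lon 159.38726°, lat 5.44709°.
Field: lon ⌊159.38726/20⌋ = 7 → H; lat ⌊5.44709/10⌋ = 0 → A.
Square: lon ⌊19.38726/2⌋ = 9; lat ⌊5.44709/1⌋ = 5.
Subsquare: lon ⌊1.38726/0.0833333⌋ = 16 → q; lat ⌊0.44709/0.0416667⌋ = 10 → k.
Extended square: lon ⌊0.05393/0.00833333⌋ = 6; lat ⌊0.03042/0.00416667⌋ = 7.

HA95qk67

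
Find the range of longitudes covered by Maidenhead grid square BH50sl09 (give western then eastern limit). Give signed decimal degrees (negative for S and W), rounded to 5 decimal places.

Field B=1, H=7: +1·20° lon, +7·10° lat → SW at lon -160°, lat -20°.
Square 5, 0: +5·2° lon, +0·1° lat → SW at lon -150°, lat -20°.
Subsquare s=18, l=11: +18·0.0833333° lon, +11·0.0416667° lat → SW at lon -148.5°, lat -19.5417°.
Extended square 0, 9: +0·0.00833333° lon, +9·0.00416667° lat → SW at lon -148.5°, lat -19.5042°.
Cell spans 0.00833333° lon × 0.00416667° lat.
west -148.50000, east -148.49167.

-148.50000, -148.49167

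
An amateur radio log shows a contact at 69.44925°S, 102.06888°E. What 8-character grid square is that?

OC10an82

Shift to the Maidenhead origin (180°W, 90°S): lon 282.06888, lat 20.55075.
Field: 282.06888/20 → 14 → O, 20.55075/10 → 2 → C; chars OC.
Square: 2.06888/2 → 1, 0.55075/1 → 0; chars 10.
Subsquare: 0.06888/0.0833333 → 0 → a, 0.55075/0.0416667 → 13 → n; chars an.
Extended square: 0.06888/0.00833333 → 8, 0.00908/0.00416667 → 2; chars 82.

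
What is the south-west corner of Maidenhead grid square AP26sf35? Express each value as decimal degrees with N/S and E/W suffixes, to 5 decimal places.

66.22917° N, 174.47500° W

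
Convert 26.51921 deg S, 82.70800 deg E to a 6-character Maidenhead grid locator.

NG13il

Offset from 180°W / 90°S: lon 262.7080°, lat 63.4808°.
Field: 262.7080/20 → 13 → N, 63.4808/10 → 6 → G; chars NG.
Square: 2.7080/2 → 1, 3.4808/1 → 3; chars 13.
Subsquare: 0.7080/0.0833333 → 8 → i, 0.4808/0.0416667 → 11 → l; chars il.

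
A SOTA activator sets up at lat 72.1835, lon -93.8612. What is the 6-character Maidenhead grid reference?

EQ32be

Shift to the Maidenhead origin (180°W, 90°S): lon 86.1388, lat 162.1835.
Field: lon ⌊86.1388/20⌋ = 4 → E; lat ⌊162.1835/10⌋ = 16 → Q.
Square: lon ⌊6.1388/2⌋ = 3; lat ⌊2.1835/1⌋ = 2.
Subsquare: lon ⌊0.1388/0.0833333⌋ = 1 → b; lat ⌊0.1835/0.0416667⌋ = 4 → e.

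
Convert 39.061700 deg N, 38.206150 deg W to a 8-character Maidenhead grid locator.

Offset from 180°W / 90°S: lon 141.79385°, lat 129.06170°.
Field: lon ⌊141.79385/20⌋ = 7 → H; lat ⌊129.06170/10⌋ = 12 → M.
Square: lon ⌊1.79385/2⌋ = 0; lat ⌊9.06170/1⌋ = 9.
Subsquare: lon ⌊1.79385/0.0833333⌋ = 21 → v; lat ⌊0.06170/0.0416667⌋ = 1 → b.
Extended square: lon ⌊0.04385/0.00833333⌋ = 5; lat ⌊0.02003/0.00416667⌋ = 4.

HM09vb54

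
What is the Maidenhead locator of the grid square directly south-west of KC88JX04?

Longitude extended square 0; −1 → -1, wraps to 9, carry into subsquare.
Longitude subsquare j = 9; −1 → 8 = i.
Latitude extended square 4; −1 → 3.

KC88ix93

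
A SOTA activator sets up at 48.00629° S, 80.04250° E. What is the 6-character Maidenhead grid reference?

NE01ax

Offset from 180°W / 90°S: lon 260.0425°, lat 41.9937°.
Field: lon ⌊260.0425/20⌋ = 13 → N; lat ⌊41.9937/10⌋ = 4 → E.
Square: lon ⌊0.0425/2⌋ = 0; lat ⌊1.9937/1⌋ = 1.
Subsquare: lon ⌊0.0425/0.0833333⌋ = 0 → a; lat ⌊0.9937/0.0416667⌋ = 23 → x.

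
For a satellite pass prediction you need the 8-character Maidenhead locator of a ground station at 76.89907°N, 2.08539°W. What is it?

Shift to the Maidenhead origin (180°W, 90°S): lon 177.91461, lat 166.89907.
Field: 177.91461/20 → 8 → I, 166.89907/10 → 16 → Q; chars IQ.
Square: 17.91461/2 → 8, 6.89907/1 → 6; chars 86.
Subsquare: 1.91461/0.0833333 → 22 → w, 0.89907/0.0416667 → 21 → v; chars wv.
Extended square: 0.08128/0.00833333 → 9, 0.02407/0.00416667 → 5; chars 95.

IQ86wv95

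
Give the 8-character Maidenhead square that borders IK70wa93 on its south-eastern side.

Longitude extended square 9; +1 → 10, wraps to 0, carry into subsquare.
Longitude subsquare w = 22; +1 → 23 = x.
Latitude extended square 3; −1 → 2.

IK70xa02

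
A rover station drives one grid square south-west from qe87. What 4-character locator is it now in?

QE76

Longitude square 8; −1 → 7.
Latitude square 7; −1 → 6.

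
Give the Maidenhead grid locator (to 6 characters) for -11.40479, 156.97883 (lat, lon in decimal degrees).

QH88lo

Offset from 180°W / 90°S: lon 336.9788°, lat 78.5952°.
Field (20°×10°, letters A–R): lon ⌊336.9788/20⌋ = 16 → Q; lat ⌊78.5952/10⌋ = 7 → H.
Square (2°×1°, digits 0–9): lon ⌊16.9788/2⌋ = 8; lat ⌊8.5952/1⌋ = 8.
Subsquare (5′×2.5′, letters a–x): lon ⌊0.9788/0.0833333⌋ = 11 → l; lat ⌊0.5952/0.0416667⌋ = 14 → o.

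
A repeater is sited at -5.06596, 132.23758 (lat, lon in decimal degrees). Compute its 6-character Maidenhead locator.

Offset from 180°W / 90°S: lon 312.2376°, lat 84.9340°.
Field: 312.2376/20 → 15 → P, 84.9340/10 → 8 → I; chars PI.
Square: 12.2376/2 → 6, 4.9340/1 → 4; chars 64.
Subsquare: 0.2376/0.0833333 → 2 → c, 0.9340/0.0416667 → 22 → w; chars cw.

PI64cw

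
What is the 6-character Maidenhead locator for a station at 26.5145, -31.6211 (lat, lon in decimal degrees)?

Shift to the Maidenhead origin (180°W, 90°S): lon 148.3789, lat 116.5145.
Field (20°×10°, letters A–R): lon ⌊148.3789/20⌋ = 7 → H; lat ⌊116.5145/10⌋ = 11 → L.
Square (2°×1°, digits 0–9): lon ⌊8.3789/2⌋ = 4; lat ⌊6.5145/1⌋ = 6.
Subsquare (5′×2.5′, letters a–x): lon ⌊0.3789/0.0833333⌋ = 4 → e; lat ⌊0.5145/0.0416667⌋ = 12 → m.

HL46em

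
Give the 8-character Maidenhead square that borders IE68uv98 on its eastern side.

IE68vv08

Longitude extended square 9; +1 → 10, wraps to 0, carry into subsquare.
Longitude subsquare u = 20; +1 → 21 = v.
The latitude characters are unchanged.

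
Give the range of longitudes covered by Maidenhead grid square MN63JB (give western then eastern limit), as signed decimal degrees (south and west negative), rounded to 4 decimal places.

Field M=12, N=13: +12·20° lon, +13·10° lat → SW at lon 60°, lat 40°.
Square 6, 3: +6·2° lon, +3·1° lat → SW at lon 72°, lat 43°.
Subsquare j=9, b=1: +9·0.0833333° lon, +1·0.0416667° lat → SW at lon 72.75°, lat 43.0417°.
Cell spans 0.0833333° lon × 0.0416667° lat.
west 72.7500, east 72.8333.

72.7500, 72.8333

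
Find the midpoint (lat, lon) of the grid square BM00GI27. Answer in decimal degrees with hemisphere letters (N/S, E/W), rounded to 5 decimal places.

30.36458° N, 159.47917° W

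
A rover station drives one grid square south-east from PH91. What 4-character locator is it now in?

Longitude square 9; +1 → 10, wraps to 0, carry into field.
Longitude field P = 15; +1 → 16 = Q.
Latitude square 1; −1 → 0.

QH00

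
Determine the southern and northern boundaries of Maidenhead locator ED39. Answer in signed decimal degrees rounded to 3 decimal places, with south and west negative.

-51.000, -50.000

Field E=4, D=3: +4·20° lon, +3·10° lat → SW at lon -100°, lat -60°.
Square 3, 9: +3·2° lon, +9·1° lat → SW at lon -94°, lat -51°.
Cell spans 2° lon × 1° lat.
south -51.000, north -50.000.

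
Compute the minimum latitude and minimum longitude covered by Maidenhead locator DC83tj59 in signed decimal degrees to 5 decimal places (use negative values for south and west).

Field D=3, C=2: +3·20° lon, +2·10° lat → SW at lon -120°, lat -70°.
Square 8, 3: +8·2° lon, +3·1° lat → SW at lon -104°, lat -67°.
Subsquare t=19, j=9: +19·0.0833333° lon, +9·0.0416667° lat → SW at lon -102.417°, lat -66.625°.
Extended square 5, 9: +5·0.00833333° lon, +9·0.00416667° lat → SW at lon -102.375°, lat -66.5875°.
latitude -66.58750, longitude -102.37500.

-66.58750, -102.37500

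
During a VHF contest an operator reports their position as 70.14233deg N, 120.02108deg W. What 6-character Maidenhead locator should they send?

CQ90xd

Shift to the Maidenhead origin (180°W, 90°S): lon 59.9789, lat 160.1423.
Field (20°×10°, letters A–R): 59.9789/20 → 2 → C, 160.1423/10 → 16 → Q; chars CQ.
Square (2°×1°, digits 0–9): 19.9789/2 → 9, 0.1423/1 → 0; chars 90.
Subsquare (5′×2.5′, letters a–x): 1.9789/0.0833333 → 23 → x, 0.1423/0.0416667 → 3 → d; chars xd.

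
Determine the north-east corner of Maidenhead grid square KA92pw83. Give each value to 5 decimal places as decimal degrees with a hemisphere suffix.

87.06667° S, 39.32500° E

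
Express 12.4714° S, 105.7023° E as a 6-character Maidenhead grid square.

OH27um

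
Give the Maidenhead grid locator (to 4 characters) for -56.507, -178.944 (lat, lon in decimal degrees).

AD03

Shift to the Maidenhead origin (180°W, 90°S): lon 1.06, lat 33.49.
Field (20°×10°, letters A–R): lon ⌊1.06/20⌋ = 0 → A; lat ⌊33.49/10⌋ = 3 → D.
Square (2°×1°, digits 0–9): lon ⌊1.06/2⌋ = 0; lat ⌊3.49/1⌋ = 3.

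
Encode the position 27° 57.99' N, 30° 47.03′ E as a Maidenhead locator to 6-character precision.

KL57jx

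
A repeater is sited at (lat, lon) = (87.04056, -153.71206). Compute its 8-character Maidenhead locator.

Add 180° to longitude and 90° to latitude: 26.28794, 177.04056.
Field: lon ⌊26.28794/20⌋ = 1 → B; lat ⌊177.04056/10⌋ = 17 → R.
Square: lon ⌊6.28794/2⌋ = 3; lat ⌊7.04056/1⌋ = 7.
Subsquare: lon ⌊0.28794/0.0833333⌋ = 3 → d; lat ⌊0.04056/0.0416667⌋ = 0 → a.
Extended square: lon ⌊0.03794/0.00833333⌋ = 4; lat ⌊0.04056/0.00416667⌋ = 9.

BR37da49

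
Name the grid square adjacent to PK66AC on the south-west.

PK56xb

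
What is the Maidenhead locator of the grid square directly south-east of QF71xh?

Longitude subsquare x = 23; +1 → 24, wraps to 0 = a, carry into square.
Longitude square 7; +1 → 8.
Latitude subsquare h = 7; −1 → 6 = g.

QF81ag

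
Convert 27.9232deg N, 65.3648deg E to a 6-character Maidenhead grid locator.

ML27qw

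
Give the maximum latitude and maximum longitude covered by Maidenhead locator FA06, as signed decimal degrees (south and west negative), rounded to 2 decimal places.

Field F=5, A=0: +5·20° lon, +0·10° lat → SW at lon -80°, lat -90°.
Square 0, 6: +0·2° lon, +6·1° lat → SW at lon -80°, lat -84°.
Cell spans 2° lon × 1° lat. NE corner is SW corner plus one full cell.
latitude -83.00, longitude -78.00.

-83.00, -78.00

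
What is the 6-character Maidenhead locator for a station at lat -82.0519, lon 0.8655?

JA07kw

Shift to the Maidenhead origin (180°W, 90°S): lon 180.8655, lat 7.9481.
Field: 180.8655/20 → 9 → J, 7.9481/10 → 0 → A; chars JA.
Square: 0.8655/2 → 0, 7.9481/1 → 7; chars 07.
Subsquare: 0.8655/0.0833333 → 10 → k, 0.9481/0.0416667 → 22 → w; chars kw.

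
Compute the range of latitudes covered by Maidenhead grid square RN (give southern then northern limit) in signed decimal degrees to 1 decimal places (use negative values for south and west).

40.0, 50.0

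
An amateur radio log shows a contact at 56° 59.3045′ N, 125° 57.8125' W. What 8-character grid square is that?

CO76ax47

Offset from 180°W / 90°S: lon 54.03646°, lat 146.98841°.
Field (20°×10°, letters A–R): 54.03646/20 → 2 → C, 146.98841/10 → 14 → O; chars CO.
Square (2°×1°, digits 0–9): 14.03646/2 → 7, 6.98841/1 → 6; chars 76.
Subsquare (5′×2.5′, letters a–x): 0.03646/0.0833333 → 0 → a, 0.98841/0.0416667 → 23 → x; chars ax.
Extended square (30″×15″, digits 0–9): 0.03646/0.00833333 → 4, 0.03007/0.00416667 → 7; chars 47.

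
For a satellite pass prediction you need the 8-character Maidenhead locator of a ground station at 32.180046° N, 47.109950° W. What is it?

Offset from 180°W / 90°S: lon 132.89005°, lat 122.18005°.
Field: 132.89005/20 → 6 → G, 122.18005/10 → 12 → M; chars GM.
Square: 12.89005/2 → 6, 2.18005/1 → 2; chars 62.
Subsquare: 0.89005/0.0833333 → 10 → k, 0.18005/0.0416667 → 4 → e; chars ke.
Extended square: 0.05672/0.00833333 → 6, 0.01338/0.00416667 → 3; chars 63.

GM62ke63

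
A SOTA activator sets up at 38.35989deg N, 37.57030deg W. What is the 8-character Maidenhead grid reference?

HM18fi16

Add 180° to longitude and 90° to latitude: 142.42970, 128.35989.
Field: lon ⌊142.42970/20⌋ = 7 → H; lat ⌊128.35989/10⌋ = 12 → M.
Square: lon ⌊2.42970/2⌋ = 1; lat ⌊8.35989/1⌋ = 8.
Subsquare: lon ⌊0.42970/0.0833333⌋ = 5 → f; lat ⌊0.35989/0.0416667⌋ = 8 → i.
Extended square: lon ⌊0.01303/0.00833333⌋ = 1; lat ⌊0.02656/0.00416667⌋ = 6.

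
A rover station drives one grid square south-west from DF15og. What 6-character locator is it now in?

DF15nf

Longitude subsquare o = 14; −1 → 13 = n.
Latitude subsquare g = 6; −1 → 5 = f.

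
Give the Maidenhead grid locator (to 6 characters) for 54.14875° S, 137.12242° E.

PD85nu

Offset from 180°W / 90°S: lon 317.1224°, lat 35.8513°.
Field: 317.1224/20 → 15 → P, 35.8513/10 → 3 → D; chars PD.
Square: 17.1224/2 → 8, 5.8513/1 → 5; chars 85.
Subsquare: 1.1224/0.0833333 → 13 → n, 0.8513/0.0416667 → 20 → u; chars nu.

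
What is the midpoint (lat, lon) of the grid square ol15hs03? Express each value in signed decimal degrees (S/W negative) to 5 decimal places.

25.76458, 102.58750

Field O=14, L=11: +14·20° lon, +11·10° lat → SW at lon 100°, lat 20°.
Square 1, 5: +1·2° lon, +5·1° lat → SW at lon 102°, lat 25°.
Subsquare h=7, s=18: +7·0.0833333° lon, +18·0.0416667° lat → SW at lon 102.583°, lat 25.75°.
Extended square 0, 3: +0·0.00833333° lon, +3·0.00416667° lat → SW at lon 102.583°, lat 25.7625°.
Cell spans 0.00833333° lon × 0.00416667° lat. Centre is SW corner plus half of each.
latitude 25.76458, longitude 102.58750.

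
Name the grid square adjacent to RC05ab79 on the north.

RC05ac70

Latitude extended square 9; +1 → 10, wraps to 0, carry into subsquare.
Latitude subsquare b = 1; +1 → 2 = c.
The longitude characters are unchanged.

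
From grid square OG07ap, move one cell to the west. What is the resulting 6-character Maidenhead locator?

Longitude subsquare a = 0; −1 → -1, wraps to 23 = x, carry into square.
Longitude square 0; −1 → -1, wraps to 9, carry into field.
Longitude field O = 14; −1 → 13 = N.
The latitude characters are unchanged.

NG97xp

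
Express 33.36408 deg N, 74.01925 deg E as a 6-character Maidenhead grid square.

Add 180° to longitude and 90° to latitude: 254.0192, 123.3641.
Field (20°×10°, letters A–R): lon ⌊254.0192/20⌋ = 12 → M; lat ⌊123.3641/10⌋ = 12 → M.
Square (2°×1°, digits 0–9): lon ⌊14.0192/2⌋ = 7; lat ⌊3.3641/1⌋ = 3.
Subsquare (5′×2.5′, letters a–x): lon ⌊0.0192/0.0833333⌋ = 0 → a; lat ⌊0.3641/0.0416667⌋ = 8 → i.

MM73ai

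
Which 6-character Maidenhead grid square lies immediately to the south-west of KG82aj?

Longitude subsquare a = 0; −1 → -1, wraps to 23 = x, carry into square.
Longitude square 8; −1 → 7.
Latitude subsquare j = 9; −1 → 8 = i.

KG72xi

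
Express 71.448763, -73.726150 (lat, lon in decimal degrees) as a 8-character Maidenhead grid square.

FQ31dk27

Add 180° to longitude and 90° to latitude: 106.27385, 161.44876.
Field (20°×10°, letters A–R): lon ⌊106.27385/20⌋ = 5 → F; lat ⌊161.44876/10⌋ = 16 → Q.
Square (2°×1°, digits 0–9): lon ⌊6.27385/2⌋ = 3; lat ⌊1.44876/1⌋ = 1.
Subsquare (5′×2.5′, letters a–x): lon ⌊0.27385/0.0833333⌋ = 3 → d; lat ⌊0.44876/0.0416667⌋ = 10 → k.
Extended square (30″×15″, digits 0–9): lon ⌊0.02385/0.00833333⌋ = 2; lat ⌊0.03210/0.00416667⌋ = 7.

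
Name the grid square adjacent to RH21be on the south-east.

RH21cd

Longitude subsquare b = 1; +1 → 2 = c.
Latitude subsquare e = 4; −1 → 3 = d.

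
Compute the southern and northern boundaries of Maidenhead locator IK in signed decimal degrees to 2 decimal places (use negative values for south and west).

Field I=8, K=10: +8·20° lon, +10·10° lat → SW at lon -20°, lat 10°.
Cell spans 20° lon × 10° lat.
south 10.00, north 20.00.

10.00, 20.00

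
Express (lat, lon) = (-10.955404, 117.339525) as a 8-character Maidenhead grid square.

OH89qb00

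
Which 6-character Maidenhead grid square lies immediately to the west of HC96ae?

Longitude subsquare a = 0; −1 → -1, wraps to 23 = x, carry into square.
Longitude square 9; −1 → 8.
The latitude characters are unchanged.

HC86xe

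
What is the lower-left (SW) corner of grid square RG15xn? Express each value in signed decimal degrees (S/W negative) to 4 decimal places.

-24.4583, 163.9167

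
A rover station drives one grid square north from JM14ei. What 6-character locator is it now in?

JM14ej

Latitude subsquare i = 8; +1 → 9 = j.
The longitude characters are unchanged.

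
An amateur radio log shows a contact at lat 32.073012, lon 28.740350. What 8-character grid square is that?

Shift to the Maidenhead origin (180°W, 90°S): lon 208.74035, lat 122.07301.
Field: 208.74035/20 → 10 → K, 122.07301/10 → 12 → M; chars KM.
Square: 8.74035/2 → 4, 2.07301/1 → 2; chars 42.
Subsquare: 0.74035/0.0833333 → 8 → i, 0.07301/0.0416667 → 1 → b; chars ib.
Extended square: 0.07368/0.00833333 → 8, 0.03135/0.00416667 → 7; chars 87.

KM42ib87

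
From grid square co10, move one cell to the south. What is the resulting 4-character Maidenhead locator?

CN19

Latitude square 0; −1 → -1, wraps to 9, carry into field.
Latitude field O = 14; −1 → 13 = N.
The longitude characters are unchanged.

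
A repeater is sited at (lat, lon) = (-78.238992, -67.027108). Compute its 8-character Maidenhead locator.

FB61ls62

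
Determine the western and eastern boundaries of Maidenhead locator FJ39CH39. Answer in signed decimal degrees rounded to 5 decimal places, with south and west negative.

Field F=5, J=9: +5·20° lon, +9·10° lat → SW at lon -80°, lat 0°.
Square 3, 9: +3·2° lon, +9·1° lat → SW at lon -74°, lat 9°.
Subsquare c=2, h=7: +2·0.0833333° lon, +7·0.0416667° lat → SW at lon -73.8333°, lat 9.29167°.
Extended square 3, 9: +3·0.00833333° lon, +9·0.00416667° lat → SW at lon -73.8083°, lat 9.32917°.
Cell spans 0.00833333° lon × 0.00416667° lat.
west -73.80833, east -73.80000.

-73.80833, -73.80000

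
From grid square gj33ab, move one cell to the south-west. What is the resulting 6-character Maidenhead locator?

Longitude subsquare a = 0; −1 → -1, wraps to 23 = x, carry into square.
Longitude square 3; −1 → 2.
Latitude subsquare b = 1; −1 → 0 = a.

GJ23xa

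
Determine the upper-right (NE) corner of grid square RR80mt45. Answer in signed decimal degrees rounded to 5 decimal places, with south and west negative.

80.81667, 177.04167

Field R=17, R=17: +17·20° lon, +17·10° lat → SW at lon 160°, lat 80°.
Square 8, 0: +8·2° lon, +0·1° lat → SW at lon 176°, lat 80°.
Subsquare m=12, t=19: +12·0.0833333° lon, +19·0.0416667° lat → SW at lon 177°, lat 80.7917°.
Extended square 4, 5: +4·0.00833333° lon, +5·0.00416667° lat → SW at lon 177.033°, lat 80.8125°.
Cell spans 0.00833333° lon × 0.00416667° lat. NE corner is SW corner plus one full cell.
latitude 80.81667, longitude 177.04167.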